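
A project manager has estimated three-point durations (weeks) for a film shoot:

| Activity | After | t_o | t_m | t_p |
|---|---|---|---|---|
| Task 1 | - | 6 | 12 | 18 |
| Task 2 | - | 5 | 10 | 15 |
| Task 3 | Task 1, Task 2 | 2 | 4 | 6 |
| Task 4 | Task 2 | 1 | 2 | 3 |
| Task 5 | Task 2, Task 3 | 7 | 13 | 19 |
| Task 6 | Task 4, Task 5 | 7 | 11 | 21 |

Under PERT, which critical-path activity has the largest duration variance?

te_Task 1 = (6 + 4·12 + 18)/6 = 72/6 = 12; σ²_Task 1 = ((18−6)/6)² = 4.000
te_Task 2 = (5 + 4·10 + 15)/6 = 60/6 = 10; σ²_Task 2 = ((15−5)/6)² = 2.778
te_Task 3 = (2 + 4·4 + 6)/6 = 24/6 = 4; σ²_Task 3 = ((6−2)/6)² = 0.444
te_Task 4 = (1 + 4·2 + 3)/6 = 12/6 = 2; σ²_Task 4 = ((3−1)/6)² = 0.111
te_Task 5 = (7 + 4·13 + 19)/6 = 78/6 = 13; σ²_Task 5 = ((19−7)/6)² = 4.000
te_Task 6 = (7 + 4·11 + 21)/6 = 72/6 = 12; σ²_Task 6 = ((21−7)/6)² = 5.444

Forward pass:
ES_Task 1 = 0; EF_Task 1 = 12
ES_Task 2 = 0; EF_Task 2 = 10
ES_Task 3 = max(EF_Task 1=12, EF_Task 2=10) = 12; EF_Task 3 = 12+4 = 16
ES_Task 4 = 10; EF_Task 4 = 10+2 = 12
ES_Task 5 = max(EF_Task 2=10, EF_Task 3=16) = 16; EF_Task 5 = 16+13 = 29
ES_Task 6 = max(EF_Task 4=12, EF_Task 5=29) = 29; EF_Task 6 = 29+12 = 41
Expected project duration μ = 41 weeks. Critical path: Task 1 → Task 3 → Task 5 → Task 6.

Variances on critical path: σ²_Task 1=4.000, σ²_Task 3=0.444, σ²_Task 5=4.000, σ²_Task 6=5.444.
Largest is σ²_Task 6 = 5.444.

Task 6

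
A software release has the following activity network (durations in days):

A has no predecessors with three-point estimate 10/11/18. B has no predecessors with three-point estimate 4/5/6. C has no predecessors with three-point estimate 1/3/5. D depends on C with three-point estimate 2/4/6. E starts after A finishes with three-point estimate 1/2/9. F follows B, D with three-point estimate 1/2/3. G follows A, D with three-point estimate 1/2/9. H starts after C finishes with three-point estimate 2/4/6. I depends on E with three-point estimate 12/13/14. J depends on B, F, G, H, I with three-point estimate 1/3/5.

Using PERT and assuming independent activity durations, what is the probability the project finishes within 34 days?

0.931

te_A = (10 + 4·11 + 18)/6 = 72/6 = 12; σ²_A = ((18−10)/6)² = 1.778
te_B = (4 + 4·5 + 6)/6 = 30/6 = 5; σ²_B = ((6−4)/6)² = 0.111
te_C = (1 + 4·3 + 5)/6 = 18/6 = 3; σ²_C = ((5−1)/6)² = 0.444
te_D = (2 + 4·4 + 6)/6 = 24/6 = 4; σ²_D = ((6−2)/6)² = 0.444
te_E = (1 + 4·2 + 9)/6 = 18/6 = 3; σ²_E = ((9−1)/6)² = 1.778
te_F = (1 + 4·2 + 3)/6 = 12/6 = 2; σ²_F = ((3−1)/6)² = 0.111
te_G = (1 + 4·2 + 9)/6 = 18/6 = 3; σ²_G = ((9−1)/6)² = 1.778
te_H = (2 + 4·4 + 6)/6 = 24/6 = 4; σ²_H = ((6−2)/6)² = 0.444
te_I = (12 + 4·13 + 14)/6 = 78/6 = 13; σ²_I = ((14−12)/6)² = 0.111
te_J = (1 + 4·3 + 5)/6 = 18/6 = 3; σ²_J = ((5−1)/6)² = 0.444

Forward pass:
ES_A = 0; EF_A = 12
ES_B = 0; EF_B = 5
ES_C = 0; EF_C = 3
ES_D = 3; EF_D = 3+4 = 7
ES_E = 12; EF_E = 12+3 = 15
ES_F = max(EF_B=5, EF_D=7) = 7; EF_F = 7+2 = 9
ES_G = max(EF_A=12, EF_D=7) = 12; EF_G = 12+3 = 15
ES_H = 3; EF_H = 3+4 = 7
ES_I = 15; EF_I = 15+13 = 28
ES_J = max(EF_B=5, EF_F=9, EF_G=15, EF_H=7, EF_I=28) = 28; EF_J = 28+3 = 31
Expected project duration μ = 31 days. Critical path: A → E → I → J.

Variance along critical path = 1.778 + 1.778 + 0.111 + 0.444 = 4.111; σ = √4.111 = 2.028 days.
Z = (34 − 31) / 2.028 = 1.480
P(T ≤ 34) = Φ(1.480) ≈ 0.931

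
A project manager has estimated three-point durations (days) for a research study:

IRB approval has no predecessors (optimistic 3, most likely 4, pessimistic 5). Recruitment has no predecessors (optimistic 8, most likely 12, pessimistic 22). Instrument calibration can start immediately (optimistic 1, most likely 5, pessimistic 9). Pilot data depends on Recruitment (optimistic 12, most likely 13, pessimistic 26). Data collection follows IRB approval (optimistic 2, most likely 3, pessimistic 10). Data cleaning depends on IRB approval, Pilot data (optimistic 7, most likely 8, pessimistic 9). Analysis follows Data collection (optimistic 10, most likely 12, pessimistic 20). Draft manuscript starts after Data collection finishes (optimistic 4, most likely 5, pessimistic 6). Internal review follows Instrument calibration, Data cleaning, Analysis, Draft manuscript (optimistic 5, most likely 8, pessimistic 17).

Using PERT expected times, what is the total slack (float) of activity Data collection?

te_IRB approval = (3 + 4·4 + 5)/6 = 24/6 = 4
te_Recruitment = (8 + 4·12 + 22)/6 = 78/6 = 13
te_Instrument calibration = (1 + 4·5 + 9)/6 = 30/6 = 5
te_Pilot data = (12 + 4·13 + 26)/6 = 90/6 = 15
te_Data collection = (2 + 4·3 + 10)/6 = 24/6 = 4
te_Data cleaning = (7 + 4·8 + 9)/6 = 48/6 = 8
te_Analysis = (10 + 4·12 + 20)/6 = 78/6 = 13
te_Draft manuscript = (4 + 4·5 + 6)/6 = 30/6 = 5
te_Internal review = (5 + 4·8 + 17)/6 = 54/6 = 9

Forward pass:
ES_IRB approval = 0; EF_IRB approval = 4
ES_Recruitment = 0; EF_Recruitment = 13
ES_Instrument calibration = 0; EF_Instrument calibration = 5
ES_Pilot data = 13; EF_Pilot data = 13+15 = 28
ES_Data collection = 4; EF_Data collection = 4+4 = 8
ES_Data cleaning = max(EF_IRB approval=4, EF_Pilot data=28) = 28; EF_Data cleaning = 28+8 = 36
ES_Analysis = 8; EF_Analysis = 8+13 = 21
ES_Draft manuscript = 8; EF_Draft manuscript = 8+5 = 13
ES_Internal review = max(EF_Instrument calibration=5, EF_Data cleaning=36, EF_Analysis=21, EF_Draft manuscript=13) = 36; EF_Internal review = 36+9 = 45
Expected project duration μ = 45 days. Critical path: Recruitment → Pilot data → Data cleaning → Internal review.

Backward pass:
LF_Internal review = 45; LS_Internal review = 45−9 = 36
LF_Draft manuscript = LS_Internal review = 36; LS_Draft manuscript = 36−5 = 31
LF_Analysis = LS_Internal review = 36; LS_Analysis = 36−13 = 23
LF_Data cleaning = LS_Internal review = 36; LS_Data cleaning = 36−8 = 28
LF_Data collection = min(LS_Analysis=23, LS_Draft manuscript=31) = 23; LS_Data collection = 23−4 = 19
LF_Pilot data = LS_Data cleaning = 28; LS_Pilot data = 28−15 = 13
LF_Instrument calibration = LS_Internal review = 36; LS_Instrument calibration = 36−5 = 31
LF_Recruitment = LS_Pilot data = 13; LS_Recruitment = 13−13 = 0
LF_IRB approval = min(LS_Data collection=19, LS_Data cleaning=28) = 19; LS_IRB approval = 19−4 = 15
Slack_Data collection = LS_Data collection − ES_Data collection = 19 − 4 = 15

15 days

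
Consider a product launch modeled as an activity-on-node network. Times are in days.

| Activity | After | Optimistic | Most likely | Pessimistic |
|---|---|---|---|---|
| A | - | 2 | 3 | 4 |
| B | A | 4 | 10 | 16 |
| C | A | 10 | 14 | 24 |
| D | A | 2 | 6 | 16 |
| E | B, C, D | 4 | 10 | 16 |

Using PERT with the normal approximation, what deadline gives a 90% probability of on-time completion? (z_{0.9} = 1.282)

te_A = (2 + 4·3 + 4)/6 = 18/6 = 3; σ²_A = ((4−2)/6)² = 0.111
te_B = (4 + 4·10 + 16)/6 = 60/6 = 10; σ²_B = ((16−4)/6)² = 4.000
te_C = (10 + 4·14 + 24)/6 = 90/6 = 15; σ²_C = ((24−10)/6)² = 5.444
te_D = (2 + 4·6 + 16)/6 = 42/6 = 7; σ²_D = ((16−2)/6)² = 5.444
te_E = (4 + 4·10 + 16)/6 = 60/6 = 10; σ²_E = ((16−4)/6)² = 4.000

Forward pass:
ES_A = 0; EF_A = 3
ES_B = 3; EF_B = 3+10 = 13
ES_C = 3; EF_C = 3+15 = 18
ES_D = 3; EF_D = 3+7 = 10
ES_E = max(EF_B=13, EF_C=18, EF_D=10) = 18; EF_E = 18+10 = 28
Expected project duration μ = 28 days. Critical path: A → C → E.

Variance along critical path = 0.111 + 5.444 + 4.000 = 9.556; σ = 3.091 days.
D = μ + z·σ = 28 + 1.282·3.091 = 32.0 days

32.0 days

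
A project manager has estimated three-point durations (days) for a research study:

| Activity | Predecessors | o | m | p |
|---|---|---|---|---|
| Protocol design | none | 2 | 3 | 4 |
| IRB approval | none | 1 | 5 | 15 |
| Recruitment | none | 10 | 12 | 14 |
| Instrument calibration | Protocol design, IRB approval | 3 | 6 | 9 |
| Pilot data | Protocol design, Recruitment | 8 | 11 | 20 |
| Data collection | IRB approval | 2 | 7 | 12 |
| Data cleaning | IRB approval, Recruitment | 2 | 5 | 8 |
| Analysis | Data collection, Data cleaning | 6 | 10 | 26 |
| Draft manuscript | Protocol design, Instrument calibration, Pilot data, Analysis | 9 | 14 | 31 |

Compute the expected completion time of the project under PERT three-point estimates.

te_Protocol design = (2 + 4·3 + 4)/6 = 18/6 = 3
te_IRB approval = (1 + 4·5 + 15)/6 = 36/6 = 6
te_Recruitment = (10 + 4·12 + 14)/6 = 72/6 = 12
te_Instrument calibration = (3 + 4·6 + 9)/6 = 36/6 = 6
te_Pilot data = (8 + 4·11 + 20)/6 = 72/6 = 12
te_Data collection = (2 + 4·7 + 12)/6 = 42/6 = 7
te_Data cleaning = (2 + 4·5 + 8)/6 = 30/6 = 5
te_Analysis = (6 + 4·10 + 26)/6 = 72/6 = 12
te_Draft manuscript = (9 + 4·14 + 31)/6 = 96/6 = 16

Forward pass:
ES_Protocol design = 0; EF_Protocol design = 3
ES_IRB approval = 0; EF_IRB approval = 6
ES_Recruitment = 0; EF_Recruitment = 12
ES_Instrument calibration = max(EF_Protocol design=3, EF_IRB approval=6) = 6; EF_Instrument calibration = 6+6 = 12
ES_Pilot data = max(EF_Protocol design=3, EF_Recruitment=12) = 12; EF_Pilot data = 12+12 = 24
ES_Data collection = 6; EF_Data collection = 6+7 = 13
ES_Data cleaning = max(EF_IRB approval=6, EF_Recruitment=12) = 12; EF_Data cleaning = 12+5 = 17
ES_Analysis = max(EF_Data collection=13, EF_Data cleaning=17) = 17; EF_Analysis = 17+12 = 29
ES_Draft manuscript = max(EF_Protocol design=3, EF_Instrument calibration=12, EF_Pilot data=24, EF_Analysis=29) = 29; EF_Draft manuscript = 29+16 = 45
Expected project duration μ = 45 days. Critical path: Recruitment → Data cleaning → Analysis → Draft manuscript.

45 days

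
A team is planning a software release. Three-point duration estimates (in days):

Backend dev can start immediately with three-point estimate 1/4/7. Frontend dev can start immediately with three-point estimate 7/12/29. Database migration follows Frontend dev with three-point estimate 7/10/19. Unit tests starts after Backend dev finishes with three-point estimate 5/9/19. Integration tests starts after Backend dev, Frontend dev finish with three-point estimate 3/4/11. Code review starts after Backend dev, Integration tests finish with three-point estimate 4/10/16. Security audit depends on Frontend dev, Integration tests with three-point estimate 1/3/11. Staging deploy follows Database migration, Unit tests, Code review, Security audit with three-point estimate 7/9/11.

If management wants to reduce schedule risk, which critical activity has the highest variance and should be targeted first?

Frontend dev

te_Backend dev = (1 + 4·4 + 7)/6 = 24/6 = 4; σ²_Backend dev = ((7−1)/6)² = 1.000
te_Frontend dev = (7 + 4·12 + 29)/6 = 84/6 = 14; σ²_Frontend dev = ((29−7)/6)² = 13.444
te_Database migration = (7 + 4·10 + 19)/6 = 66/6 = 11; σ²_Database migration = ((19−7)/6)² = 4.000
te_Unit tests = (5 + 4·9 + 19)/6 = 60/6 = 10; σ²_Unit tests = ((19−5)/6)² = 5.444
te_Integration tests = (3 + 4·4 + 11)/6 = 30/6 = 5; σ²_Integration tests = ((11−3)/6)² = 1.778
te_Code review = (4 + 4·10 + 16)/6 = 60/6 = 10; σ²_Code review = ((16−4)/6)² = 4.000
te_Security audit = (1 + 4·3 + 11)/6 = 24/6 = 4; σ²_Security audit = ((11−1)/6)² = 2.778
te_Staging deploy = (7 + 4·9 + 11)/6 = 54/6 = 9; σ²_Staging deploy = ((11−7)/6)² = 0.444

Forward pass:
ES_Backend dev = 0; EF_Backend dev = 4
ES_Frontend dev = 0; EF_Frontend dev = 14
ES_Database migration = 14; EF_Database migration = 14+11 = 25
ES_Unit tests = 4; EF_Unit tests = 4+10 = 14
ES_Integration tests = max(EF_Backend dev=4, EF_Frontend dev=14) = 14; EF_Integration tests = 14+5 = 19
ES_Code review = max(EF_Backend dev=4, EF_Integration tests=19) = 19; EF_Code review = 19+10 = 29
ES_Security audit = max(EF_Frontend dev=14, EF_Integration tests=19) = 19; EF_Security audit = 19+4 = 23
ES_Staging deploy = max(EF_Database migration=25, EF_Unit tests=14, EF_Code review=29, EF_Security audit=23) = 29; EF_Staging deploy = 29+9 = 38
Expected project duration μ = 38 days. Critical path: Frontend dev → Integration tests → Code review → Staging deploy.

Variances on critical path: σ²_Frontend dev=13.444, σ²_Integration tests=1.778, σ²_Code review=4.000, σ²_Staging deploy=0.444.
Largest is σ²_Frontend dev = 13.444.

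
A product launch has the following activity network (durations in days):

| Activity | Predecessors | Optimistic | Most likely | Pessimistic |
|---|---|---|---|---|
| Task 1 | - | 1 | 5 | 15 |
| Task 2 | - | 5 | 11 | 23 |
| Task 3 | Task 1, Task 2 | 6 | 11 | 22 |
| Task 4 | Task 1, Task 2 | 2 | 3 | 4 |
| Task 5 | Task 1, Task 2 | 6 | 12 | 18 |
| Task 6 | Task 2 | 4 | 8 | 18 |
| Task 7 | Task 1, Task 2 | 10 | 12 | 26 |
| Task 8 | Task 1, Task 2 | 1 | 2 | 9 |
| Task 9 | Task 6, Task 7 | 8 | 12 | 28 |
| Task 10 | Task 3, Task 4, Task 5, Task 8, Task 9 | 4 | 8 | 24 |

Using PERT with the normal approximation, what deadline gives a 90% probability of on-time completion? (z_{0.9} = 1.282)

57.9 days

te_Task 1 = (1 + 4·5 + 15)/6 = 36/6 = 6; σ²_Task 1 = ((15−1)/6)² = 5.444
te_Task 2 = (5 + 4·11 + 23)/6 = 72/6 = 12; σ²_Task 2 = ((23−5)/6)² = 9.000
te_Task 3 = (6 + 4·11 + 22)/6 = 72/6 = 12; σ²_Task 3 = ((22−6)/6)² = 7.111
te_Task 4 = (2 + 4·3 + 4)/6 = 18/6 = 3; σ²_Task 4 = ((4−2)/6)² = 0.111
te_Task 5 = (6 + 4·12 + 18)/6 = 72/6 = 12; σ²_Task 5 = ((18−6)/6)² = 4.000
te_Task 6 = (4 + 4·8 + 18)/6 = 54/6 = 9; σ²_Task 6 = ((18−4)/6)² = 5.444
te_Task 7 = (10 + 4·12 + 26)/6 = 84/6 = 14; σ²_Task 7 = ((26−10)/6)² = 7.111
te_Task 8 = (1 + 4·2 + 9)/6 = 18/6 = 3; σ²_Task 8 = ((9−1)/6)² = 1.778
te_Task 9 = (8 + 4·12 + 28)/6 = 84/6 = 14; σ²_Task 9 = ((28−8)/6)² = 11.111
te_Task 10 = (4 + 4·8 + 24)/6 = 60/6 = 10; σ²_Task 10 = ((24−4)/6)² = 11.111

Forward pass:
ES_Task 1 = 0; EF_Task 1 = 6
ES_Task 2 = 0; EF_Task 2 = 12
ES_Task 3 = max(EF_Task 1=6, EF_Task 2=12) = 12; EF_Task 3 = 12+12 = 24
ES_Task 4 = max(EF_Task 1=6, EF_Task 2=12) = 12; EF_Task 4 = 12+3 = 15
ES_Task 5 = max(EF_Task 1=6, EF_Task 2=12) = 12; EF_Task 5 = 12+12 = 24
ES_Task 6 = 12; EF_Task 6 = 12+9 = 21
ES_Task 7 = max(EF_Task 1=6, EF_Task 2=12) = 12; EF_Task 7 = 12+14 = 26
ES_Task 8 = max(EF_Task 1=6, EF_Task 2=12) = 12; EF_Task 8 = 12+3 = 15
ES_Task 9 = max(EF_Task 6=21, EF_Task 7=26) = 26; EF_Task 9 = 26+14 = 40
ES_Task 10 = max(EF_Task 3=24, EF_Task 4=15, EF_Task 5=24, EF_Task 8=15, EF_Task 9=40) = 40; EF_Task 10 = 40+10 = 50
Expected project duration μ = 50 days. Critical path: Task 2 → Task 7 → Task 9 → Task 10.

Variance along critical path = 9.000 + 7.111 + 11.111 + 11.111 = 38.333; σ = 6.191 days.
D = μ + z·σ = 50 + 1.282·6.191 = 57.9 days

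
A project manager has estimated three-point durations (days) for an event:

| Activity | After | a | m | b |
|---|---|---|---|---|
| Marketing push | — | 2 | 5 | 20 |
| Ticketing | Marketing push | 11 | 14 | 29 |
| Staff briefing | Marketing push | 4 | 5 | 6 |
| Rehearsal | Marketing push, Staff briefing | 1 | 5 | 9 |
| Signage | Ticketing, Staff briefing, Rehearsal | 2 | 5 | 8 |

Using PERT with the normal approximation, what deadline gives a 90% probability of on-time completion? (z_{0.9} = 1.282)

te_Marketing push = (2 + 4·5 + 20)/6 = 42/6 = 7; σ²_Marketing push = ((20−2)/6)² = 9.000
te_Ticketing = (11 + 4·14 + 29)/6 = 96/6 = 16; σ²_Ticketing = ((29−11)/6)² = 9.000
te_Staff briefing = (4 + 4·5 + 6)/6 = 30/6 = 5; σ²_Staff briefing = ((6−4)/6)² = 0.111
te_Rehearsal = (1 + 4·5 + 9)/6 = 30/6 = 5; σ²_Rehearsal = ((9−1)/6)² = 1.778
te_Signage = (2 + 4·5 + 8)/6 = 30/6 = 5; σ²_Signage = ((8−2)/6)² = 1.000

Forward pass:
ES_Marketing push = 0; EF_Marketing push = 7
ES_Ticketing = 7; EF_Ticketing = 7+16 = 23
ES_Staff briefing = 7; EF_Staff briefing = 7+5 = 12
ES_Rehearsal = max(EF_Marketing push=7, EF_Staff briefing=12) = 12; EF_Rehearsal = 12+5 = 17
ES_Signage = max(EF_Ticketing=23, EF_Staff briefing=12, EF_Rehearsal=17) = 23; EF_Signage = 23+5 = 28
Expected project duration μ = 28 days. Critical path: Marketing push → Ticketing → Signage.

Variance along critical path = 9.000 + 9.000 + 1.000 = 19.000; σ = 4.359 days.
D = μ + z·σ = 28 + 1.282·4.359 = 33.6 days

33.6 days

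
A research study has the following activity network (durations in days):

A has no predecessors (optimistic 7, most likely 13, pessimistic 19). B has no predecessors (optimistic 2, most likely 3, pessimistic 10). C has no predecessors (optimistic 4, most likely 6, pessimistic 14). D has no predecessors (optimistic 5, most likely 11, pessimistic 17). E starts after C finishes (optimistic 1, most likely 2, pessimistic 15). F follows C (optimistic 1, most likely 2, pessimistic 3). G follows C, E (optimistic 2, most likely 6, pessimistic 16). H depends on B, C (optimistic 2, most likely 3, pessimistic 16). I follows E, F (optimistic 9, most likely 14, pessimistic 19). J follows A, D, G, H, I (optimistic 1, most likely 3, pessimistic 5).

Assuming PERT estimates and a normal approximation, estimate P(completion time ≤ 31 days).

te_A = (7 + 4·13 + 19)/6 = 78/6 = 13; σ²_A = ((19−7)/6)² = 4.000
te_B = (2 + 4·3 + 10)/6 = 24/6 = 4; σ²_B = ((10−2)/6)² = 1.778
te_C = (4 + 4·6 + 14)/6 = 42/6 = 7; σ²_C = ((14−4)/6)² = 2.778
te_D = (5 + 4·11 + 17)/6 = 66/6 = 11; σ²_D = ((17−5)/6)² = 4.000
te_E = (1 + 4·2 + 15)/6 = 24/6 = 4; σ²_E = ((15−1)/6)² = 5.444
te_F = (1 + 4·2 + 3)/6 = 12/6 = 2; σ²_F = ((3−1)/6)² = 0.111
te_G = (2 + 4·6 + 16)/6 = 42/6 = 7; σ²_G = ((16−2)/6)² = 5.444
te_H = (2 + 4·3 + 16)/6 = 30/6 = 5; σ²_H = ((16−2)/6)² = 5.444
te_I = (9 + 4·14 + 19)/6 = 84/6 = 14; σ²_I = ((19−9)/6)² = 2.778
te_J = (1 + 4·3 + 5)/6 = 18/6 = 3; σ²_J = ((5−1)/6)² = 0.444

Forward pass:
ES_A = 0; EF_A = 13
ES_B = 0; EF_B = 4
ES_C = 0; EF_C = 7
ES_D = 0; EF_D = 11
ES_E = 7; EF_E = 7+4 = 11
ES_F = 7; EF_F = 7+2 = 9
ES_G = max(EF_C=7, EF_E=11) = 11; EF_G = 11+7 = 18
ES_H = max(EF_B=4, EF_C=7) = 7; EF_H = 7+5 = 12
ES_I = max(EF_E=11, EF_F=9) = 11; EF_I = 11+14 = 25
ES_J = max(EF_A=13, EF_D=11, EF_G=18, EF_H=12, EF_I=25) = 25; EF_J = 25+3 = 28
Expected project duration μ = 28 days. Critical path: C → E → I → J.

Variance along critical path = 2.778 + 5.444 + 2.778 + 0.444 = 11.444; σ = √11.444 = 3.383 days.
Z = (31 − 28) / 3.383 = 0.887
P(T ≤ 31) = Φ(0.887) ≈ 0.812

0.812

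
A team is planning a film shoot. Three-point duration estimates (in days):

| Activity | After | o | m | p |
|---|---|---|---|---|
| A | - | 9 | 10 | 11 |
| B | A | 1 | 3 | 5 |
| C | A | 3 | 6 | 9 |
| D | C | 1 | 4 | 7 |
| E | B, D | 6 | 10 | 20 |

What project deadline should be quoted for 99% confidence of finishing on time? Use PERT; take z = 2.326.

37.4 days

te_A = (9 + 4·10 + 11)/6 = 60/6 = 10; σ²_A = ((11−9)/6)² = 0.111
te_B = (1 + 4·3 + 5)/6 = 18/6 = 3; σ²_B = ((5−1)/6)² = 0.444
te_C = (3 + 4·6 + 9)/6 = 36/6 = 6; σ²_C = ((9−3)/6)² = 1.000
te_D = (1 + 4·4 + 7)/6 = 24/6 = 4; σ²_D = ((7−1)/6)² = 1.000
te_E = (6 + 4·10 + 20)/6 = 66/6 = 11; σ²_E = ((20−6)/6)² = 5.444

Forward pass:
ES_A = 0; EF_A = 10
ES_B = 10; EF_B = 10+3 = 13
ES_C = 10; EF_C = 10+6 = 16
ES_D = 16; EF_D = 16+4 = 20
ES_E = max(EF_B=13, EF_D=20) = 20; EF_E = 20+11 = 31
Expected project duration μ = 31 days. Critical path: A → C → D → E.

Variance along critical path = 0.111 + 1.000 + 1.000 + 5.444 = 7.556; σ = 2.749 days.
D = μ + z·σ = 31 + 2.326·2.749 = 37.4 days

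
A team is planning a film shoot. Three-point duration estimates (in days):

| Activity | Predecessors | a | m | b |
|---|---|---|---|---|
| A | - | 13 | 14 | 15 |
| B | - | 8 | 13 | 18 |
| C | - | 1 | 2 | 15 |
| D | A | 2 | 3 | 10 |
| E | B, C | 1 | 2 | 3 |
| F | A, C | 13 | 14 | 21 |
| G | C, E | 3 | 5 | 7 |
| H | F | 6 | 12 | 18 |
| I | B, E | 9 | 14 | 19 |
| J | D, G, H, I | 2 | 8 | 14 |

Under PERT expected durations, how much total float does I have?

12 days

te_A = (13 + 4·14 + 15)/6 = 84/6 = 14
te_B = (8 + 4·13 + 18)/6 = 78/6 = 13
te_C = (1 + 4·2 + 15)/6 = 24/6 = 4
te_D = (2 + 4·3 + 10)/6 = 24/6 = 4
te_E = (1 + 4·2 + 3)/6 = 12/6 = 2
te_F = (13 + 4·14 + 21)/6 = 90/6 = 15
te_G = (3 + 4·5 + 7)/6 = 30/6 = 5
te_H = (6 + 4·12 + 18)/6 = 72/6 = 12
te_I = (9 + 4·14 + 19)/6 = 84/6 = 14
te_J = (2 + 4·8 + 14)/6 = 48/6 = 8

Forward pass:
ES_A = 0; EF_A = 14
ES_B = 0; EF_B = 13
ES_C = 0; EF_C = 4
ES_D = 14; EF_D = 14+4 = 18
ES_E = max(EF_B=13, EF_C=4) = 13; EF_E = 13+2 = 15
ES_F = max(EF_A=14, EF_C=4) = 14; EF_F = 14+15 = 29
ES_G = max(EF_C=4, EF_E=15) = 15; EF_G = 15+5 = 20
ES_H = 29; EF_H = 29+12 = 41
ES_I = max(EF_B=13, EF_E=15) = 15; EF_I = 15+14 = 29
ES_J = max(EF_D=18, EF_G=20, EF_H=41, EF_I=29) = 41; EF_J = 41+8 = 49
Expected project duration μ = 49 days. Critical path: A → F → H → J.

Backward pass:
LF_J = 49; LS_J = 49−8 = 41
LF_I = LS_J = 41; LS_I = 41−14 = 27
LF_H = LS_J = 41; LS_H = 41−12 = 29
LF_G = LS_J = 41; LS_G = 41−5 = 36
LF_F = LS_H = 29; LS_F = 29−15 = 14
LF_E = min(LS_G=36, LS_I=27) = 27; LS_E = 27−2 = 25
LF_D = LS_J = 41; LS_D = 41−4 = 37
LF_C = min(LS_E=25, LS_F=14, LS_G=36) = 14; LS_C = 14−4 = 10
LF_B = min(LS_E=25, LS_I=27) = 25; LS_B = 25−13 = 12
LF_A = min(LS_D=37, LS_F=14) = 14; LS_A = 14−14 = 0
Slack_I = LS_I − ES_I = 27 − 15 = 12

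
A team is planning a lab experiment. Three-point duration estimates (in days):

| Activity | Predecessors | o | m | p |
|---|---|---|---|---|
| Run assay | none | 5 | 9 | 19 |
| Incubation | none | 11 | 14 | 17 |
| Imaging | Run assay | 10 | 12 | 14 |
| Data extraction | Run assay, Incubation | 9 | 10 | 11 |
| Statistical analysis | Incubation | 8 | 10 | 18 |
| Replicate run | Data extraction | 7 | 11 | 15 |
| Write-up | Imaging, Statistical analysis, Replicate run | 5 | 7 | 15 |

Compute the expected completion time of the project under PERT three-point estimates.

te_Run assay = (5 + 4·9 + 19)/6 = 60/6 = 10
te_Incubation = (11 + 4·14 + 17)/6 = 84/6 = 14
te_Imaging = (10 + 4·12 + 14)/6 = 72/6 = 12
te_Data extraction = (9 + 4·10 + 11)/6 = 60/6 = 10
te_Statistical analysis = (8 + 4·10 + 18)/6 = 66/6 = 11
te_Replicate run = (7 + 4·11 + 15)/6 = 66/6 = 11
te_Write-up = (5 + 4·7 + 15)/6 = 48/6 = 8

Forward pass:
ES_Run assay = 0; EF_Run assay = 10
ES_Incubation = 0; EF_Incubation = 14
ES_Imaging = 10; EF_Imaging = 10+12 = 22
ES_Data extraction = max(EF_Run assay=10, EF_Incubation=14) = 14; EF_Data extraction = 14+10 = 24
ES_Statistical analysis = 14; EF_Statistical analysis = 14+11 = 25
ES_Replicate run = 24; EF_Replicate run = 24+11 = 35
ES_Write-up = max(EF_Imaging=22, EF_Statistical analysis=25, EF_Replicate run=35) = 35; EF_Write-up = 35+8 = 43
Expected project duration μ = 43 days. Critical path: Incubation → Data extraction → Replicate run → Write-up.

43 days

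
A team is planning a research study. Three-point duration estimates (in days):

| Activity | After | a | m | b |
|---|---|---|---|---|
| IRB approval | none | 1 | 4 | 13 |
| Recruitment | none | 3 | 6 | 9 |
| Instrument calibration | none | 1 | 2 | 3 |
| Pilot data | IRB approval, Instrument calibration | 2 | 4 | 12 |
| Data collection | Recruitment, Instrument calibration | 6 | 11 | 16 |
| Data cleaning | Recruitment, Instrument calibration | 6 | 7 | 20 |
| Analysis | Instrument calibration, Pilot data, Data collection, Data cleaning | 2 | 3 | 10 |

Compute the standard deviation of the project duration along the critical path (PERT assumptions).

2.36 days

te_IRB approval = (1 + 4·4 + 13)/6 = 30/6 = 5; σ²_IRB approval = ((13−1)/6)² = 4.000
te_Recruitment = (3 + 4·6 + 9)/6 = 36/6 = 6; σ²_Recruitment = ((9−3)/6)² = 1.000
te_Instrument calibration = (1 + 4·2 + 3)/6 = 12/6 = 2; σ²_Instrument calibration = ((3−1)/6)² = 0.111
te_Pilot data = (2 + 4·4 + 12)/6 = 30/6 = 5; σ²_Pilot data = ((12−2)/6)² = 2.778
te_Data collection = (6 + 4·11 + 16)/6 = 66/6 = 11; σ²_Data collection = ((16−6)/6)² = 2.778
te_Data cleaning = (6 + 4·7 + 20)/6 = 54/6 = 9; σ²_Data cleaning = ((20−6)/6)² = 5.444
te_Analysis = (2 + 4·3 + 10)/6 = 24/6 = 4; σ²_Analysis = ((10−2)/6)² = 1.778

Forward pass:
ES_IRB approval = 0; EF_IRB approval = 5
ES_Recruitment = 0; EF_Recruitment = 6
ES_Instrument calibration = 0; EF_Instrument calibration = 2
ES_Pilot data = max(EF_IRB approval=5, EF_Instrument calibration=2) = 5; EF_Pilot data = 5+5 = 10
ES_Data collection = max(EF_Recruitment=6, EF_Instrument calibration=2) = 6; EF_Data collection = 6+11 = 17
ES_Data cleaning = max(EF_Recruitment=6, EF_Instrument calibration=2) = 6; EF_Data cleaning = 6+9 = 15
ES_Analysis = max(EF_Instrument calibration=2, EF_Pilot data=10, EF_Data collection=17, EF_Data cleaning=15) = 17; EF_Analysis = 17+4 = 21
Expected project duration μ = 21 days. Critical path: Recruitment → Data collection → Analysis.

Variance along critical path = 1.000 + 2.778 + 1.778 = 5.556
σ = √5.556 = 2.357 days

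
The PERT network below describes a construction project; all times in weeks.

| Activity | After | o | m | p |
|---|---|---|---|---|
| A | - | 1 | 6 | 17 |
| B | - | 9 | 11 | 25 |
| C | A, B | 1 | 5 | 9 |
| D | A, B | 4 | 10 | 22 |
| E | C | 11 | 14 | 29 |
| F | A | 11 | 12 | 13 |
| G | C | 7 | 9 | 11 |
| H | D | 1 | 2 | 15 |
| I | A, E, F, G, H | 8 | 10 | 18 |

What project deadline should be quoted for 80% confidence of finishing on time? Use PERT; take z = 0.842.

te_A = (1 + 4·6 + 17)/6 = 42/6 = 7; σ²_A = ((17−1)/6)² = 7.111
te_B = (9 + 4·11 + 25)/6 = 78/6 = 13; σ²_B = ((25−9)/6)² = 7.111
te_C = (1 + 4·5 + 9)/6 = 30/6 = 5; σ²_C = ((9−1)/6)² = 1.778
te_D = (4 + 4·10 + 22)/6 = 66/6 = 11; σ²_D = ((22−4)/6)² = 9.000
te_E = (11 + 4·14 + 29)/6 = 96/6 = 16; σ²_E = ((29−11)/6)² = 9.000
te_F = (11 + 4·12 + 13)/6 = 72/6 = 12; σ²_F = ((13−11)/6)² = 0.111
te_G = (7 + 4·9 + 11)/6 = 54/6 = 9; σ²_G = ((11−7)/6)² = 0.444
te_H = (1 + 4·2 + 15)/6 = 24/6 = 4; σ²_H = ((15−1)/6)² = 5.444
te_I = (8 + 4·10 + 18)/6 = 66/6 = 11; σ²_I = ((18−8)/6)² = 2.778

Forward pass:
ES_A = 0; EF_A = 7
ES_B = 0; EF_B = 13
ES_C = max(EF_A=7, EF_B=13) = 13; EF_C = 13+5 = 18
ES_D = max(EF_A=7, EF_B=13) = 13; EF_D = 13+11 = 24
ES_E = 18; EF_E = 18+16 = 34
ES_F = 7; EF_F = 7+12 = 19
ES_G = 18; EF_G = 18+9 = 27
ES_H = 24; EF_H = 24+4 = 28
ES_I = max(EF_A=7, EF_E=34, EF_F=19, EF_G=27, EF_H=28) = 34; EF_I = 34+11 = 45
Expected project duration μ = 45 weeks. Critical path: B → C → E → I.

Variance along critical path = 7.111 + 1.778 + 9.000 + 2.778 = 20.667; σ = 4.546 weeks.
D = μ + z·σ = 45 + 0.842·4.546 = 48.8 weeks

48.8 weeks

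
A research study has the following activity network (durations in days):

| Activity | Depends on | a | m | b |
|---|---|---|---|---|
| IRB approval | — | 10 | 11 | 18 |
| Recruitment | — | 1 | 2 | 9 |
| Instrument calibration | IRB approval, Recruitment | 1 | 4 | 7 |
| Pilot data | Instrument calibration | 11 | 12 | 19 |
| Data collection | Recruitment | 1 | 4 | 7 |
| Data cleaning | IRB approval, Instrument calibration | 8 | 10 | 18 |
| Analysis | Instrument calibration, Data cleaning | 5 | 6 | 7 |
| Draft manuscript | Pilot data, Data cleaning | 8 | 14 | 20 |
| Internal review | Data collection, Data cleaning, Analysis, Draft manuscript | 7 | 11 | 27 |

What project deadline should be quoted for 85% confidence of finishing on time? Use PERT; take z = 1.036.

te_IRB approval = (10 + 4·11 + 18)/6 = 72/6 = 12; σ²_IRB approval = ((18−10)/6)² = 1.778
te_Recruitment = (1 + 4·2 + 9)/6 = 18/6 = 3; σ²_Recruitment = ((9−1)/6)² = 1.778
te_Instrument calibration = (1 + 4·4 + 7)/6 = 24/6 = 4; σ²_Instrument calibration = ((7−1)/6)² = 1.000
te_Pilot data = (11 + 4·12 + 19)/6 = 78/6 = 13; σ²_Pilot data = ((19−11)/6)² = 1.778
te_Data collection = (1 + 4·4 + 7)/6 = 24/6 = 4; σ²_Data collection = ((7−1)/6)² = 1.000
te_Data cleaning = (8 + 4·10 + 18)/6 = 66/6 = 11; σ²_Data cleaning = ((18−8)/6)² = 2.778
te_Analysis = (5 + 4·6 + 7)/6 = 36/6 = 6; σ²_Analysis = ((7−5)/6)² = 0.111
te_Draft manuscript = (8 + 4·14 + 20)/6 = 84/6 = 14; σ²_Draft manuscript = ((20−8)/6)² = 4.000
te_Internal review = (7 + 4·11 + 27)/6 = 78/6 = 13; σ²_Internal review = ((27−7)/6)² = 11.111

Forward pass:
ES_IRB approval = 0; EF_IRB approval = 12
ES_Recruitment = 0; EF_Recruitment = 3
ES_Instrument calibration = max(EF_IRB approval=12, EF_Recruitment=3) = 12; EF_Instrument calibration = 12+4 = 16
ES_Pilot data = 16; EF_Pilot data = 16+13 = 29
ES_Data collection = 3; EF_Data collection = 3+4 = 7
ES_Data cleaning = max(EF_IRB approval=12, EF_Instrument calibration=16) = 16; EF_Data cleaning = 16+11 = 27
ES_Analysis = max(EF_Instrument calibration=16, EF_Data cleaning=27) = 27; EF_Analysis = 27+6 = 33
ES_Draft manuscript = max(EF_Pilot data=29, EF_Data cleaning=27) = 29; EF_Draft manuscript = 29+14 = 43
ES_Internal review = max(EF_Data collection=7, EF_Data cleaning=27, EF_Analysis=33, EF_Draft manuscript=43) = 43; EF_Internal review = 43+13 = 56
Expected project duration μ = 56 days. Critical path: IRB approval → Instrument calibration → Pilot data → Draft manuscript → Internal review.

Variance along critical path = 1.778 + 1.000 + 1.778 + 4.000 + 11.111 = 19.667; σ = 4.435 days.
D = μ + z·σ = 56 + 1.036·4.435 = 60.6 days

60.6 days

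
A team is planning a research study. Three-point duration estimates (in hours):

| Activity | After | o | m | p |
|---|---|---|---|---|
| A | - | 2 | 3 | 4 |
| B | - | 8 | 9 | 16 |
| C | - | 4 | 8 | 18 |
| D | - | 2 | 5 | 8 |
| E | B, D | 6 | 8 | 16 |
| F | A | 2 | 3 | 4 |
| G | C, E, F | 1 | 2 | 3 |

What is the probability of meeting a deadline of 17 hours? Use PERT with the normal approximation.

0.032

te_A = (2 + 4·3 + 4)/6 = 18/6 = 3; σ²_A = ((4−2)/6)² = 0.111
te_B = (8 + 4·9 + 16)/6 = 60/6 = 10; σ²_B = ((16−8)/6)² = 1.778
te_C = (4 + 4·8 + 18)/6 = 54/6 = 9; σ²_C = ((18−4)/6)² = 5.444
te_D = (2 + 4·5 + 8)/6 = 30/6 = 5; σ²_D = ((8−2)/6)² = 1.000
te_E = (6 + 4·8 + 16)/6 = 54/6 = 9; σ²_E = ((16−6)/6)² = 2.778
te_F = (2 + 4·3 + 4)/6 = 18/6 = 3; σ²_F = ((4−2)/6)² = 0.111
te_G = (1 + 4·2 + 3)/6 = 12/6 = 2; σ²_G = ((3−1)/6)² = 0.111

Forward pass:
ES_A = 0; EF_A = 3
ES_B = 0; EF_B = 10
ES_C = 0; EF_C = 9
ES_D = 0; EF_D = 5
ES_E = max(EF_B=10, EF_D=5) = 10; EF_E = 10+9 = 19
ES_F = 3; EF_F = 3+3 = 6
ES_G = max(EF_C=9, EF_E=19, EF_F=6) = 19; EF_G = 19+2 = 21
Expected project duration μ = 21 hours. Critical path: B → E → G.

Variance along critical path = 1.778 + 2.778 + 0.111 = 4.667; σ = √4.667 = 2.160 hours.
Z = (17 − 21) / 2.160 = -1.852
P(T ≤ 17) = Φ(-1.852) ≈ 0.032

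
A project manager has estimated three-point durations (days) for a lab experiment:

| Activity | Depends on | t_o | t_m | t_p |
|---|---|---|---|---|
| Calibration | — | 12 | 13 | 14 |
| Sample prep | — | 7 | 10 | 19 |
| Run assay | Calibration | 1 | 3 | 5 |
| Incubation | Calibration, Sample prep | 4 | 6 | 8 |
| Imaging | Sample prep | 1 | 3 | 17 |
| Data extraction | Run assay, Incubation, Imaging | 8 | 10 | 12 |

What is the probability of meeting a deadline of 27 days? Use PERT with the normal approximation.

te_Calibration = (12 + 4·13 + 14)/6 = 78/6 = 13; σ²_Calibration = ((14−12)/6)² = 0.111
te_Sample prep = (7 + 4·10 + 19)/6 = 66/6 = 11; σ²_Sample prep = ((19−7)/6)² = 4.000
te_Run assay = (1 + 4·3 + 5)/6 = 18/6 = 3; σ²_Run assay = ((5−1)/6)² = 0.444
te_Incubation = (4 + 4·6 + 8)/6 = 36/6 = 6; σ²_Incubation = ((8−4)/6)² = 0.444
te_Imaging = (1 + 4·3 + 17)/6 = 30/6 = 5; σ²_Imaging = ((17−1)/6)² = 7.111
te_Data extraction = (8 + 4·10 + 12)/6 = 60/6 = 10; σ²_Data extraction = ((12−8)/6)² = 0.444

Forward pass:
ES_Calibration = 0; EF_Calibration = 13
ES_Sample prep = 0; EF_Sample prep = 11
ES_Run assay = 13; EF_Run assay = 13+3 = 16
ES_Incubation = max(EF_Calibration=13, EF_Sample prep=11) = 13; EF_Incubation = 13+6 = 19
ES_Imaging = 11; EF_Imaging = 11+5 = 16
ES_Data extraction = max(EF_Run assay=16, EF_Incubation=19, EF_Imaging=16) = 19; EF_Data extraction = 19+10 = 29
Expected project duration μ = 29 days. Critical path: Calibration → Incubation → Data extraction.

Variance along critical path = 0.111 + 0.444 + 0.444 = 1.000; σ = √1.000 = 1.000 days.
Z = (27 − 29) / 1.000 = -2.000
P(T ≤ 27) = Φ(-2.000) ≈ 0.023

0.023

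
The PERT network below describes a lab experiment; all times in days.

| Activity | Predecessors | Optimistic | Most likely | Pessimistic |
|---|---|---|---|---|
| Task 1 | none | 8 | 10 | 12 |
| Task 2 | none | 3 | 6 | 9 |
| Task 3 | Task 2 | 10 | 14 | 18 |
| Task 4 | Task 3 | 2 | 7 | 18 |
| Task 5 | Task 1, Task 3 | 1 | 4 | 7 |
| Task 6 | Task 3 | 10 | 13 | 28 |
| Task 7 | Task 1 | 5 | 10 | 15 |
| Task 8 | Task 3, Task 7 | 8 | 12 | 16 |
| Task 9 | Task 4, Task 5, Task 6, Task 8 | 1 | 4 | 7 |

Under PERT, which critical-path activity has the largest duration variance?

te_Task 1 = (8 + 4·10 + 12)/6 = 60/6 = 10; σ²_Task 1 = ((12−8)/6)² = 0.444
te_Task 2 = (3 + 4·6 + 9)/6 = 36/6 = 6; σ²_Task 2 = ((9−3)/6)² = 1.000
te_Task 3 = (10 + 4·14 + 18)/6 = 84/6 = 14; σ²_Task 3 = ((18−10)/6)² = 1.778
te_Task 4 = (2 + 4·7 + 18)/6 = 48/6 = 8; σ²_Task 4 = ((18−2)/6)² = 7.111
te_Task 5 = (1 + 4·4 + 7)/6 = 24/6 = 4; σ²_Task 5 = ((7−1)/6)² = 1.000
te_Task 6 = (10 + 4·13 + 28)/6 = 90/6 = 15; σ²_Task 6 = ((28−10)/6)² = 9.000
te_Task 7 = (5 + 4·10 + 15)/6 = 60/6 = 10; σ²_Task 7 = ((15−5)/6)² = 2.778
te_Task 8 = (8 + 4·12 + 16)/6 = 72/6 = 12; σ²_Task 8 = ((16−8)/6)² = 1.778
te_Task 9 = (1 + 4·4 + 7)/6 = 24/6 = 4; σ²_Task 9 = ((7−1)/6)² = 1.000

Forward pass:
ES_Task 1 = 0; EF_Task 1 = 10
ES_Task 2 = 0; EF_Task 2 = 6
ES_Task 3 = 6; EF_Task 3 = 6+14 = 20
ES_Task 4 = 20; EF_Task 4 = 20+8 = 28
ES_Task 5 = max(EF_Task 1=10, EF_Task 3=20) = 20; EF_Task 5 = 20+4 = 24
ES_Task 6 = 20; EF_Task 6 = 20+15 = 35
ES_Task 7 = 10; EF_Task 7 = 10+10 = 20
ES_Task 8 = max(EF_Task 3=20, EF_Task 7=20) = 20; EF_Task 8 = 20+12 = 32
ES_Task 9 = max(EF_Task 4=28, EF_Task 5=24, EF_Task 6=35, EF_Task 8=32) = 35; EF_Task 9 = 35+4 = 39
Expected project duration μ = 39 days. Critical path: Task 2 → Task 3 → Task 6 → Task 9.

Variances on critical path: σ²_Task 2=1.000, σ²_Task 3=1.778, σ²_Task 6=9.000, σ²_Task 9=1.000.
Largest is σ²_Task 6 = 9.000.

Task 6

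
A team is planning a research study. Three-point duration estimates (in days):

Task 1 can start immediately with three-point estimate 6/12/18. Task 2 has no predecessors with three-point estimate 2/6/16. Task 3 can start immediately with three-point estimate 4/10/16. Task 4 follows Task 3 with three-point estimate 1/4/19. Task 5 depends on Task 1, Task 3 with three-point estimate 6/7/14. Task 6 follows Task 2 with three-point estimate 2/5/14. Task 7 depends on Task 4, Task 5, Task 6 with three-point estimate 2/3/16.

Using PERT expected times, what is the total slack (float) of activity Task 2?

te_Task 1 = (6 + 4·12 + 18)/6 = 72/6 = 12
te_Task 2 = (2 + 4·6 + 16)/6 = 42/6 = 7
te_Task 3 = (4 + 4·10 + 16)/6 = 60/6 = 10
te_Task 4 = (1 + 4·4 + 19)/6 = 36/6 = 6
te_Task 5 = (6 + 4·7 + 14)/6 = 48/6 = 8
te_Task 6 = (2 + 4·5 + 14)/6 = 36/6 = 6
te_Task 7 = (2 + 4·3 + 16)/6 = 30/6 = 5

Forward pass:
ES_Task 1 = 0; EF_Task 1 = 12
ES_Task 2 = 0; EF_Task 2 = 7
ES_Task 3 = 0; EF_Task 3 = 10
ES_Task 4 = 10; EF_Task 4 = 10+6 = 16
ES_Task 5 = max(EF_Task 1=12, EF_Task 3=10) = 12; EF_Task 5 = 12+8 = 20
ES_Task 6 = 7; EF_Task 6 = 7+6 = 13
ES_Task 7 = max(EF_Task 4=16, EF_Task 5=20, EF_Task 6=13) = 20; EF_Task 7 = 20+5 = 25
Expected project duration μ = 25 days. Critical path: Task 1 → Task 5 → Task 7.

Backward pass:
LF_Task 7 = 25; LS_Task 7 = 25−5 = 20
LF_Task 6 = LS_Task 7 = 20; LS_Task 6 = 20−6 = 14
LF_Task 5 = LS_Task 7 = 20; LS_Task 5 = 20−8 = 12
LF_Task 4 = LS_Task 7 = 20; LS_Task 4 = 20−6 = 14
LF_Task 3 = min(LS_Task 4=14, LS_Task 5=12) = 12; LS_Task 3 = 12−10 = 2
LF_Task 2 = LS_Task 6 = 14; LS_Task 2 = 14−7 = 7
LF_Task 1 = LS_Task 5 = 12; LS_Task 1 = 12−12 = 0
Slack_Task 2 = LS_Task 2 − ES_Task 2 = 7 − 0 = 7

7 days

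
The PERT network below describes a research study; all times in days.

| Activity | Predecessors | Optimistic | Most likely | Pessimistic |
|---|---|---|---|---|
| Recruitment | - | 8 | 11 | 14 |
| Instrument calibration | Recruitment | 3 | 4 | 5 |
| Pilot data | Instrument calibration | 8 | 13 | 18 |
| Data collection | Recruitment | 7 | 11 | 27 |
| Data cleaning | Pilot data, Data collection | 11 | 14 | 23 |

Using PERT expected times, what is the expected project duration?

te_Recruitment = (8 + 4·11 + 14)/6 = 66/6 = 11
te_Instrument calibration = (3 + 4·4 + 5)/6 = 24/6 = 4
te_Pilot data = (8 + 4·13 + 18)/6 = 78/6 = 13
te_Data collection = (7 + 4·11 + 27)/6 = 78/6 = 13
te_Data cleaning = (11 + 4·14 + 23)/6 = 90/6 = 15

Forward pass:
ES_Recruitment = 0; EF_Recruitment = 11
ES_Instrument calibration = 11; EF_Instrument calibration = 11+4 = 15
ES_Pilot data = 15; EF_Pilot data = 15+13 = 28
ES_Data collection = 11; EF_Data collection = 11+13 = 24
ES_Data cleaning = max(EF_Pilot data=28, EF_Data collection=24) = 28; EF_Data cleaning = 28+15 = 43
Expected project duration μ = 43 days. Critical path: Recruitment → Instrument calibration → Pilot data → Data cleaning.

43 days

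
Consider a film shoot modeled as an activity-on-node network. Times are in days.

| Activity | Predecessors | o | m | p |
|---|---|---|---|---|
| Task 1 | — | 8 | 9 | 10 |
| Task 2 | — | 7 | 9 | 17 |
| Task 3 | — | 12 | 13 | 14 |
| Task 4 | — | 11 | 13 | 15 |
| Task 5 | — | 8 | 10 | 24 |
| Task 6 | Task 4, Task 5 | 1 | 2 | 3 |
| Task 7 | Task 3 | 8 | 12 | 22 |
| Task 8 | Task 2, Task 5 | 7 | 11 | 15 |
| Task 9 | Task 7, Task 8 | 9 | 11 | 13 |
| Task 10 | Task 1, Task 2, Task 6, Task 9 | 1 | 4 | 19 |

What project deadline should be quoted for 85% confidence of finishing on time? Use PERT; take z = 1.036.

te_Task 1 = (8 + 4·9 + 10)/6 = 54/6 = 9; σ²_Task 1 = ((10−8)/6)² = 0.111
te_Task 2 = (7 + 4·9 + 17)/6 = 60/6 = 10; σ²_Task 2 = ((17−7)/6)² = 2.778
te_Task 3 = (12 + 4·13 + 14)/6 = 78/6 = 13; σ²_Task 3 = ((14−12)/6)² = 0.111
te_Task 4 = (11 + 4·13 + 15)/6 = 78/6 = 13; σ²_Task 4 = ((15−11)/6)² = 0.444
te_Task 5 = (8 + 4·10 + 24)/6 = 72/6 = 12; σ²_Task 5 = ((24−8)/6)² = 7.111
te_Task 6 = (1 + 4·2 + 3)/6 = 12/6 = 2; σ²_Task 6 = ((3−1)/6)² = 0.111
te_Task 7 = (8 + 4·12 + 22)/6 = 78/6 = 13; σ²_Task 7 = ((22−8)/6)² = 5.444
te_Task 8 = (7 + 4·11 + 15)/6 = 66/6 = 11; σ²_Task 8 = ((15−7)/6)² = 1.778
te_Task 9 = (9 + 4·11 + 13)/6 = 66/6 = 11; σ²_Task 9 = ((13−9)/6)² = 0.444
te_Task 10 = (1 + 4·4 + 19)/6 = 36/6 = 6; σ²_Task 10 = ((19−1)/6)² = 9.000

Forward pass:
ES_Task 1 = 0; EF_Task 1 = 9
ES_Task 2 = 0; EF_Task 2 = 10
ES_Task 3 = 0; EF_Task 3 = 13
ES_Task 4 = 0; EF_Task 4 = 13
ES_Task 5 = 0; EF_Task 5 = 12
ES_Task 6 = max(EF_Task 4=13, EF_Task 5=12) = 13; EF_Task 6 = 13+2 = 15
ES_Task 7 = 13; EF_Task 7 = 13+13 = 26
ES_Task 8 = max(EF_Task 2=10, EF_Task 5=12) = 12; EF_Task 8 = 12+11 = 23
ES_Task 9 = max(EF_Task 7=26, EF_Task 8=23) = 26; EF_Task 9 = 26+11 = 37
ES_Task 10 = max(EF_Task 1=9, EF_Task 2=10, EF_Task 6=15, EF_Task 9=37) = 37; EF_Task 10 = 37+6 = 43
Expected project duration μ = 43 days. Critical path: Task 3 → Task 7 → Task 9 → Task 10.

Variance along critical path = 0.111 + 5.444 + 0.444 + 9.000 = 15.000; σ = 3.873 days.
D = μ + z·σ = 43 + 1.036·3.873 = 47.0 days

47.0 days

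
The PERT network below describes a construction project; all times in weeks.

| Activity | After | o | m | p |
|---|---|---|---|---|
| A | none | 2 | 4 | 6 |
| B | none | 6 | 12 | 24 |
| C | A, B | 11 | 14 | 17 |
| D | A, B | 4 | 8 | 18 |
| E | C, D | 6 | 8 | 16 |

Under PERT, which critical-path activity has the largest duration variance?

B

te_A = (2 + 4·4 + 6)/6 = 24/6 = 4; σ²_A = ((6−2)/6)² = 0.444
te_B = (6 + 4·12 + 24)/6 = 78/6 = 13; σ²_B = ((24−6)/6)² = 9.000
te_C = (11 + 4·14 + 17)/6 = 84/6 = 14; σ²_C = ((17−11)/6)² = 1.000
te_D = (4 + 4·8 + 18)/6 = 54/6 = 9; σ²_D = ((18−4)/6)² = 5.444
te_E = (6 + 4·8 + 16)/6 = 54/6 = 9; σ²_E = ((16−6)/6)² = 2.778

Forward pass:
ES_A = 0; EF_A = 4
ES_B = 0; EF_B = 13
ES_C = max(EF_A=4, EF_B=13) = 13; EF_C = 13+14 = 27
ES_D = max(EF_A=4, EF_B=13) = 13; EF_D = 13+9 = 22
ES_E = max(EF_C=27, EF_D=22) = 27; EF_E = 27+9 = 36
Expected project duration μ = 36 weeks. Critical path: B → C → E.

Variances on critical path: σ²_B=9.000, σ²_C=1.000, σ²_E=2.778.
Largest is σ²_B = 9.000.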